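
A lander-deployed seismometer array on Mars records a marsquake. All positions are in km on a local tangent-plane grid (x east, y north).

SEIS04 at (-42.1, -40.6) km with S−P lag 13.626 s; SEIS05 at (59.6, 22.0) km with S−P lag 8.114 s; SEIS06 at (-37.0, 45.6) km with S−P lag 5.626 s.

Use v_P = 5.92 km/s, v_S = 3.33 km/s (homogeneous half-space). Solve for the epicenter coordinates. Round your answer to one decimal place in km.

Distance from S−P lag: d = Δt · v_P v_S / (v_P − v_S) = Δt · (5.92·3.33)/(5.92−3.33) ≈ 7.6114·Δt.
So d_SEIS04 = 103.71, d_SEIS05 = 61.76, d_SEIS06 = 42.82 km.
Circle about each station: (x + 42.1)² + (y + 40.6)² = 103.71²; (x − 59.6)² + (y − 22.0)² = 61.76²; (x + 37.0)² + (y − 45.6)² = 42.82².
Subtracting the SEIS04 equation from the SEIS05 and SEIS06 equations removes the quadratic terms:
203.4 x + 125.2 y = 7556.86
10.2 x + 172.4 y = 8949.80
Solving the 2×2 system: x ≈ 5.4, y ≈ 51.6 km.
Check against SEIS04 (with the unrounded x, y): √((x + 42.1)²+(y + 40.6)²) = 103.71 ≈ 103.71 km. ✓

5.4 km east, 51.6 km north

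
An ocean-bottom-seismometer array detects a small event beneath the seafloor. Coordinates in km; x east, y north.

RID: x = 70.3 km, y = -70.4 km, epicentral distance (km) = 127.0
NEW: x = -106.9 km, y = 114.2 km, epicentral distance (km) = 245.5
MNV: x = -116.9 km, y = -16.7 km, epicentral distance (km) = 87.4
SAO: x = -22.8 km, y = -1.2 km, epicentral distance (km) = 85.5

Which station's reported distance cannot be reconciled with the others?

Solve using three stations at a time. Using RID, MNV, SAO (subtract circle equations pairwise → linear system) gives (x, y) ≈ (-56.4, -79.9).
Distances from that point to each station vs reported:
  RID: calculated 127.1 vs reported 127.0 → residual 0.1 km
  NEW: calculated 200.6 vs reported 245.5 → residual 44.9 km
  MNV: calculated 87.5 vs reported 87.4 → residual 0.1 km
  SAO: calculated 85.6 vs reported 85.5 → residual 0.1 km
RID, MNV, SAO are mutually consistent (residuals ≈ 0); NEW is off by 44.9 km.

NEW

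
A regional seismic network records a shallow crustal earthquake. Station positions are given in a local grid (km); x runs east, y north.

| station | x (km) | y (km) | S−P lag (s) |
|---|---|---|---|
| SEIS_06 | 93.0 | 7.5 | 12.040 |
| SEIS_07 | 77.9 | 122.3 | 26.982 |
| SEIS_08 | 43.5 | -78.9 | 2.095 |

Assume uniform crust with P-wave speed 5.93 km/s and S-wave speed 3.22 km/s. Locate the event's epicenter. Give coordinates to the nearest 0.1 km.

x ≈ 50.3 km, y ≈ -65.8 km

Distance from S−P lag: d = Δt · v_P v_S / (v_P − v_S) = Δt · (5.93·3.22)/(5.93−3.22) ≈ 7.0460·Δt.
So d_SEIS_06 = 84.83, d_SEIS_07 = 190.11, d_SEIS_08 = 14.76 km.
Circle about each station: (x − 93.0)² + (y − 7.5)² = 84.83²; (x − 77.9)² + (y − 122.3)² = 190.11²; (x − 43.5)² + (y + 78.9)² = 14.76².
Subtracting the SEIS_06 equation from the SEIS_07 and SEIS_08 equations removes the quadratic terms:
-30.2 x + 229.6 y = -16625.23
-99.0 x − 172.8 y = 6390.48
Solving the 2×2 system: x ≈ 50.3, y ≈ -65.8 km.
Check against SEIS_06 (with the unrounded x, y): √((x − 93.0)²+(y − 7.5)²) = 84.83 ≈ 84.83 km. ✓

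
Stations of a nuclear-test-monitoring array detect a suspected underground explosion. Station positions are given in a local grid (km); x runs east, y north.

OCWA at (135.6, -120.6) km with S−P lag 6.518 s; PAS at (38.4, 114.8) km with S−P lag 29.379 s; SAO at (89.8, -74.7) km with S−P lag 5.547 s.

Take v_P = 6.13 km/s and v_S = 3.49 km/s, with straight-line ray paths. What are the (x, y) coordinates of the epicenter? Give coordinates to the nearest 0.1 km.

82.8 km east, -119.1 km north

Distance from S−P lag: d = Δt · v_P v_S / (v_P − v_S) = Δt · (6.13·3.49)/(6.13−3.49) ≈ 8.1037·Δt.
So d_OCWA = 52.82, d_PAS = 238.08, d_SAO = 44.95 km.
Circle about each station: (x − 135.6)² + (y + 120.6)² = 52.82²; (x − 38.4)² + (y − 114.8)² = 238.08²; (x − 89.8)² + (y + 74.7)² = 44.95².
Subtracting the OCWA equation from the PAS and SAO equations removes the quadratic terms:
-194.4 x + 470.8 y = -72170.25
-91.6 x + 91.8 y = -18518.14
Solving the 2×2 system: x ≈ 82.8, y ≈ -119.1 km.
Check against OCWA (with the unrounded x, y): √((x − 135.6)²+(y + 120.6)²) = 52.82 ≈ 52.82 km. ✓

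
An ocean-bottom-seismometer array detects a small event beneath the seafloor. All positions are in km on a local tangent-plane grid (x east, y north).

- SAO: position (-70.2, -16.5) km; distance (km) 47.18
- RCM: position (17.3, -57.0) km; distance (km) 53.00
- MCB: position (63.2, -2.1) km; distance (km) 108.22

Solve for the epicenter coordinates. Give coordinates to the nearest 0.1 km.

-34.9 km east, -47.8 km north

Circle about each station: (x + 70.2)² + (y + 16.5)² = 47.18²; (x − 17.3)² + (y + 57.0)² = 53.00²; (x − 63.2)² + (y + 2.1)² = 108.22².
Subtracting pairs of circle equations eliminates x²+y² and gives linear equations (the radical axes):
175.0 x − 81.0 y = -2235.05
266.8 x + 28.8 y = -10687.26
Solving the 2×2 system: x ≈ -34.9, y ≈ -47.8 km.
Check against SAO (with the unrounded x, y): √((x + 70.2)²+(y + 16.5)²) = 47.18 ≈ 47.18 km. ✓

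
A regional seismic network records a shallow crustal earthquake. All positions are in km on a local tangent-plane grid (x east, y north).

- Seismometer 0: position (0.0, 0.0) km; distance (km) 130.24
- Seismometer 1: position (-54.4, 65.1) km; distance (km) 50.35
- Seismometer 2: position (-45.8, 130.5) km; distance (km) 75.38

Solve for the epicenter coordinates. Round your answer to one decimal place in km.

Circle about each station: x² + y² = 130.24²; (x + 54.4)² + (y − 65.1)² = 50.35²; (x + 45.8)² + (y − 130.5)² = 75.38².
Subtracting pairs of circle equations eliminates x²+y² and gives linear equations (the radical axes):
-108.8 x + 130.2 y = 21624.71
-91.6 x + 261.0 y = 30408.20
Solving the 2×2 system: x ≈ -102.3, y ≈ 80.6 km.
Check against Seismometer 0 (with the unrounded x, y): √(x²+y²) = 130.24 ≈ 130.24 km. ✓

(-102.3, 80.6)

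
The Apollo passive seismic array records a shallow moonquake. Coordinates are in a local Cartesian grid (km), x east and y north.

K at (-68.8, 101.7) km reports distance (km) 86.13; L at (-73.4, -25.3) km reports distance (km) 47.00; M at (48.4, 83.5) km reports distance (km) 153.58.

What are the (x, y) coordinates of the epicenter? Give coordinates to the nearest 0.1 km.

(-90.7, 18.4)

Circle about each station: (x + 68.8)² + (y − 101.7)² = 86.13²; (x + 73.4)² + (y + 25.3)² = 47.00²; (x − 48.4)² + (y − 83.5)² = 153.58².
Subtracting pairs of circle equations eliminates x²+y² and gives linear equations (the radical axes):
-9.2 x − 254.0 y = -3839.30
234.4 x − 36.4 y = -21929.96
Solving the 2×2 system: x ≈ -90.7, y ≈ 18.4 km.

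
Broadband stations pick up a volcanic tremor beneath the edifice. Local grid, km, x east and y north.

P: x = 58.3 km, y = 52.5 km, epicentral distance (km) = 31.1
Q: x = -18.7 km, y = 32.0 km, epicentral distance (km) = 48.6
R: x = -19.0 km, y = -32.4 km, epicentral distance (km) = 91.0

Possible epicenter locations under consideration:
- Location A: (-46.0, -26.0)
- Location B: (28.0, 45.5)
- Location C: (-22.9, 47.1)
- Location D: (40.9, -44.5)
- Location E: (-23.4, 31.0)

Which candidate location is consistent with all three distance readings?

Location B

For each candidate, compare |candidate − station| to the reported distance:
Location A: residuals P 99.4, Q 15.5, R 63.3 → max 99.4 km
Location B: residuals P 0.0, Q 0.0, R 0.0 → max 0.0 km
Location C: residuals P 50.3, Q 32.9, R 11.4 → max 50.3 km
Location D: residuals P 67.4, Q 48.4, R 29.9 → max 67.4 km
Location E: residuals P 53.4, Q 43.8, R 27.4 → max 53.4 km
Only Location B has all residuals ≈ 0.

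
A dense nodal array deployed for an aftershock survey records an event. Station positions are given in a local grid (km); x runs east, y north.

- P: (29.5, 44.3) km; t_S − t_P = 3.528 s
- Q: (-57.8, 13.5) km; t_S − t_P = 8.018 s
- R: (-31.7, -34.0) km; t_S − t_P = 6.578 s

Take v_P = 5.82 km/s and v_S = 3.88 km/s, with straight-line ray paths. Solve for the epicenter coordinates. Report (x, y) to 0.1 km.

Distance from S−P lag: d = Δt · v_P v_S / (v_P − v_S) = Δt · (5.82·3.88)/(5.82−3.88) ≈ 11.6400·Δt.
So d_P = 41.07, d_Q = 93.33, d_R = 76.57 km.
Circle about each station: (x − 29.5)² + (y − 44.3)² = 41.07²; (x + 57.8)² + (y − 13.5)² = 93.33²; (x + 31.7)² + (y + 34.0)² = 76.57².
Subtracting the P equation from the Q and R equations removes the quadratic terms:
-174.6 x − 61.6 y = -6333.39
-122.4 x − 156.6 y = -4848.07
Solving the 2×2 system: x ≈ 35.0, y ≈ 3.6 km.
Check against P (with the unrounded x, y): √((x − 29.5)²+(y − 44.3)²) = 41.07 ≈ 41.07 km. ✓

(35.0, 3.6)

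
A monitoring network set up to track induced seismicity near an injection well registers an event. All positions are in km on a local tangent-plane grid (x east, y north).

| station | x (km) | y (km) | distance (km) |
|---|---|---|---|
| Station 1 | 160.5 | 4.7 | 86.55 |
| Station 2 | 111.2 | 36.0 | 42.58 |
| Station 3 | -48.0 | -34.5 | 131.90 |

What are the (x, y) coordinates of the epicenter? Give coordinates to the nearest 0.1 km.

(74.5, 14.4)

Circle about each station: (x − 160.5)² + (y − 4.7)² = 86.55²; (x − 111.2)² + (y − 36.0)² = 42.58²; (x + 48.0)² + (y + 34.5)² = 131.90².
Subtracting the Station 1 equation from the Station 2 and Station 3 equations removes the quadratic terms:
-98.6 x + 62.6 y = -6443.05
-417.0 x − 78.4 y = -32194.80
Solving the 2×2 system: x ≈ 74.5, y ≈ 14.4 km.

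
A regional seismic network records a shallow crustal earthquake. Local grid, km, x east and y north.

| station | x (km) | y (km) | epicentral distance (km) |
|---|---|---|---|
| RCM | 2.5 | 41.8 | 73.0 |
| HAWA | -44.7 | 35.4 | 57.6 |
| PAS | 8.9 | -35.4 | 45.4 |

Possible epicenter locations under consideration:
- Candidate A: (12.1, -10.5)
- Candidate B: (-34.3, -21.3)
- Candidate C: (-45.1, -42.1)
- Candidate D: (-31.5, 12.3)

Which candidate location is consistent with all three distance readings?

Candidate B

For each candidate, compare |candidate − station| to the reported distance:
Candidate A: residuals RCM 19.8, HAWA 15.4, PAS 20.3 → max 20.3 km
Candidate B: residuals RCM 0.0, HAWA 0.0, PAS 0.0 → max 0.0 km
Candidate C: residuals RCM 23.5, HAWA 19.9, PAS 9.0 → max 23.5 km
Candidate D: residuals RCM 28.0, HAWA 31.0, PAS 17.1 → max 31.0 km
Only Candidate B has all residuals ≈ 0.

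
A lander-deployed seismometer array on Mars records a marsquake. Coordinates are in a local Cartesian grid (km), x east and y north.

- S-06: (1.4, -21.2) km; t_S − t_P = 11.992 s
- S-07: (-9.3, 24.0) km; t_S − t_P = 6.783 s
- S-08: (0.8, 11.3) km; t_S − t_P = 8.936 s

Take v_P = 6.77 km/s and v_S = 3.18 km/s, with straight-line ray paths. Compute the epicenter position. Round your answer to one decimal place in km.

Distance from S−P lag: d = Δt · v_P v_S / (v_P − v_S) = Δt · (6.77·3.18)/(6.77−3.18) ≈ 5.9968·Δt.
So d_S-06 = 71.91, d_S-07 = 40.68, d_S-08 = 53.59 km.
Circle about each station: (x − 1.4)² + (y + 21.2)² = 71.91²; (x + 9.3)² + (y − 24.0)² = 40.68²; (x − 0.8)² + (y − 11.3)² = 53.59².
Subtracting the S-06 equation from the S-07 and S-08 equations removes the quadratic terms:
-21.4 x + 90.4 y = 3727.28
-1.2 x + 65.0 y = 1976.09
Solving the 2×2 system: x ≈ -49.6, y ≈ 29.5 km.

(-49.6, 29.5)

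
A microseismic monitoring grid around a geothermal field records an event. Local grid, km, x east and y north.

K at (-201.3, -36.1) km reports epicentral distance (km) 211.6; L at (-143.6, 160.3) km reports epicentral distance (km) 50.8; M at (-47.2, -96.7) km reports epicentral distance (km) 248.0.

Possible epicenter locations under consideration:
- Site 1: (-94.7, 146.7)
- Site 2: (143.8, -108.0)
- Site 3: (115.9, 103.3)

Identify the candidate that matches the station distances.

Site 1

For each candidate, compare |candidate − station| to the reported distance:
Site 1: residuals K 0.0, L 0.0, M 0.0 → max 0.0 km
Site 2: residuals K 140.9, L 342.4, M 56.7 → max 342.4 km
Site 3: residuals K 134.9, L 214.9, M 10.1 → max 214.9 km
Only Site 1 has all residuals ≈ 0.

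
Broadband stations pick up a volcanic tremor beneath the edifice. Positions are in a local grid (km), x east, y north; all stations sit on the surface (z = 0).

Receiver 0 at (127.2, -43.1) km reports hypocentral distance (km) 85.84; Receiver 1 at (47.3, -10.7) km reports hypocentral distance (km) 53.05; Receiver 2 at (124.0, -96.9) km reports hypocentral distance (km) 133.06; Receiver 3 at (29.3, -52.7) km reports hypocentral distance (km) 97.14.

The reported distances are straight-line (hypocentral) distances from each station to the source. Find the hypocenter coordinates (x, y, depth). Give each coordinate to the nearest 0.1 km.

Each station gives a sphere (x−x_i)² + (y−y_i)² + z² = d_i² (stations at z=0).
Subtracting the Receiver 0 sphere from Receiver 1 and Receiver 2: z² cancels, leaving linear equations in x and y:
-159.8 x + 64.8 y = -11131.47
-6.4 x − 107.6 y = -3608.30
Solving: x ≈ 81.296, y ≈ 28.699 km (keep extra digits for the depth step; rounded: 81.3, 28.7).
Then from the Receiver 0 sphere: z² = 85.84² − (x − 127.2)² − (y + 43.1)² with x = 81.296, y = 28.699, so z ≈ 10.307 ≈ 10.3 km.

(81.3, 28.7, 10.3)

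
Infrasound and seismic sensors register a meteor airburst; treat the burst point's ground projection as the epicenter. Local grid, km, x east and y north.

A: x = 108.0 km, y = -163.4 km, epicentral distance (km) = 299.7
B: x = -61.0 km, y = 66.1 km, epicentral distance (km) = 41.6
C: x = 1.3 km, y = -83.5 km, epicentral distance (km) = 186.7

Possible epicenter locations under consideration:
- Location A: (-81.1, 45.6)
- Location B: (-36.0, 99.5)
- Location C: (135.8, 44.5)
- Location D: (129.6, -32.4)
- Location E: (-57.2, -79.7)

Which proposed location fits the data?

For each candidate, compare |candidate − station| to the reported distance:
Location A: residuals A 17.8, B 12.9, C 33.5 → max 33.5 km
Location B: residuals A 0.1, B 0.1, C 0.1 → max 0.1 km
Location C: residuals A 89.9, B 156.4, C 1.0 → max 156.4 km
Location D: residuals A 166.9, B 172.9, C 48.6 → max 172.9 km
Location E: residuals A 114.5, B 104.2, C 128.1 → max 128.1 km
Only Location B has all residuals ≈ 0.

Location B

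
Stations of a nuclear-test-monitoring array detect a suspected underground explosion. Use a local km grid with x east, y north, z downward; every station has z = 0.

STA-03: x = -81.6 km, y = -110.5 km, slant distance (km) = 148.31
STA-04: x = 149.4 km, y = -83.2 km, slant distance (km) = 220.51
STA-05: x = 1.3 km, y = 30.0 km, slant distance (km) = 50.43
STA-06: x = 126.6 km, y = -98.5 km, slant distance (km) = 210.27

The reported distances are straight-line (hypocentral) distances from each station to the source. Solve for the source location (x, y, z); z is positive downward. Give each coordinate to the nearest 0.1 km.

Each station gives a sphere (x−x_i)² + (y−y_i)² + z² = d_i² (stations at z=0).
Subtracting the STA-03 sphere from STA-04 and STA-05: z² cancels, leaving linear equations in x and y:
462.0 x + 54.6 y = -16255.01
165.8 x + 281.0 y = 1485.55
Solving: x ≈ -38.493, y ≈ 27.999 km (keep extra digits for the depth step; rounded: -38.5, 28.0).
Then from the STA-03 sphere: z² = 148.31² − (x + 81.6)² − (y + 110.5)² with x = -38.493, y = 27.999, so z ≈ 30.914 ≈ 30.9 km.

(-38.5, 28.0, 30.9)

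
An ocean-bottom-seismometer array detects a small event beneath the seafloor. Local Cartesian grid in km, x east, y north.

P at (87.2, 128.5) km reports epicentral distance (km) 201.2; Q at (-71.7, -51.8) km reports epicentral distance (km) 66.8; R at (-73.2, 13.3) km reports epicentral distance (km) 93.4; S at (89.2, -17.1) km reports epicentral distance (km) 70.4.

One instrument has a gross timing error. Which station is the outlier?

Solve using three stations at a time. Using P, Q, R (subtract circle equations pairwise → linear system) gives (x, y) ≈ (-4.9, -50.4).
Distances from that point to each station vs reported:
  P: calculated 201.2 vs reported 201.2 → residual 0.0 km
  Q: calculated 66.9 vs reported 66.8 → residual 0.1 km
  R: calculated 93.4 vs reported 93.4 → residual 0.0 km
  S: calculated 99.8 vs reported 70.4 → residual 29.4 km
P, Q, R are mutually consistent (residuals ≈ 0); S is off by 29.4 km.

S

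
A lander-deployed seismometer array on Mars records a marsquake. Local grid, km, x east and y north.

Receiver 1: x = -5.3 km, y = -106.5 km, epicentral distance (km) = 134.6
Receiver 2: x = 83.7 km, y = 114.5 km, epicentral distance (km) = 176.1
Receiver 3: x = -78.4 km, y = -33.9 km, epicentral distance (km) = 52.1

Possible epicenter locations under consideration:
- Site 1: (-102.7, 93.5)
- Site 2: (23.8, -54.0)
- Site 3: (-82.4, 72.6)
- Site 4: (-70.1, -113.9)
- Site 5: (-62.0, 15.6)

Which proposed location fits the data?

For each candidate, compare |candidate − station| to the reported distance:
Site 1: residuals Receiver 1 87.9, Receiver 2 11.5, Receiver 3 77.6 → max 87.9 km
Site 2: residuals Receiver 1 74.6, Receiver 2 2.7, Receiver 3 52.1 → max 74.6 km
Site 3: residuals Receiver 1 60.4, Receiver 2 4.8, Receiver 3 54.5 → max 60.4 km
Site 4: residuals Receiver 1 69.4, Receiver 2 99.3, Receiver 3 28.3 → max 99.3 km
Site 5: residuals Receiver 1 0.0, Receiver 2 0.0, Receiver 3 0.0 → max 0.0 km
Only Site 5 has all residuals ≈ 0.

Site 5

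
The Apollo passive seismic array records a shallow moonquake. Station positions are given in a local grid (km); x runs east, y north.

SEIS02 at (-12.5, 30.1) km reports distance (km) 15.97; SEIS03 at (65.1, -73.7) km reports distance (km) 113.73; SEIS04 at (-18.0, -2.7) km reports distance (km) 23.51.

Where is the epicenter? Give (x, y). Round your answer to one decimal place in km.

x ≈ -4.3 km, y ≈ 16.4 km

Circle about each station: (x + 12.5)² + (y − 30.1)² = 15.97²; (x − 65.1)² + (y + 73.7)² = 113.73²; (x + 18.0)² + (y + 2.7)² = 23.51².
Subtracting the SEIS02 equation from the SEIS03 and SEIS04 equations removes the quadratic terms:
155.2 x − 207.6 y = -4072.03
-11.0 x − 65.6 y = -1028.65
Solving the 2×2 system: x ≈ -4.3, y ≈ 16.4 km.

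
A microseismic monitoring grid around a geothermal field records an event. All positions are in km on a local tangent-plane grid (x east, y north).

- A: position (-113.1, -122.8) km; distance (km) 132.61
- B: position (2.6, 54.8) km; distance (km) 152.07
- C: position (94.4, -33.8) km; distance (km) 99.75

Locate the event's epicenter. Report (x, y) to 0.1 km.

Circle about each station: (x + 113.1)² + (y + 122.8)² = 132.61²; (x − 2.6)² + (y − 54.8)² = 152.07²; (x − 94.4)² + (y + 33.8)² = 99.75².
Subtracting the A equation from the B and C equations removes the quadratic terms:
231.4 x + 355.2 y = -30401.52
415.0 x + 178.0 y = -10182.30
Solving the 2×2 system: x ≈ 16.9, y ≈ -96.6 km.
Check against A (with the unrounded x, y): √((x + 113.1)²+(y + 122.8)²) = 132.61 ≈ 132.61 km. ✓

16.9 km east, -96.6 km north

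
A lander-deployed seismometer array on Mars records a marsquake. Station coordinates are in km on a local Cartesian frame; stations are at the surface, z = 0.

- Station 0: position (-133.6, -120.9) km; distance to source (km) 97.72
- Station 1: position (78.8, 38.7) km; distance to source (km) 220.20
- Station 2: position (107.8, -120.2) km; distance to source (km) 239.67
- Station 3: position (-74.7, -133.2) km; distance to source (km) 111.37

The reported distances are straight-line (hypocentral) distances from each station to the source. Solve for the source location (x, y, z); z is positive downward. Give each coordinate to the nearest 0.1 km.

(-112.3, -50.1, 63.9)

Each station gives a sphere (x−x_i)² + (y−y_i)² + z² = d_i² (stations at z=0).
Subtracting the Station 0 sphere from Station 1 and Station 2: z² cancels, leaving linear equations in x and y:
424.8 x + 319.2 y = -63697.48
482.8 x + 1.4 y = -54289.40
Solving: x ≈ -112.302, y ≈ -50.099 km (keep extra digits for the depth step; rounded: -112.3, -50.1).
Then from the Station 0 sphere: z² = 97.72² − (x + 133.6)² − (y + 120.9)² with x = -112.302, y = -50.099, so z ≈ 63.897 ≈ 63.9 km.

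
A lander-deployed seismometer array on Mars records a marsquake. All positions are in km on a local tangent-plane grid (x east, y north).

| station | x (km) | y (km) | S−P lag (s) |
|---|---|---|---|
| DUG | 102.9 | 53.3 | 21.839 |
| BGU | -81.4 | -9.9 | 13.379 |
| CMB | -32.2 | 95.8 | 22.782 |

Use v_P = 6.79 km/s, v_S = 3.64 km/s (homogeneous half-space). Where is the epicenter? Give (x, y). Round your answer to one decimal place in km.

(-3.9, -80.7)

Distance from S−P lag: d = Δt · v_P v_S / (v_P − v_S) = Δt · (6.79·3.64)/(6.79−3.64) ≈ 7.8462·Δt.
So d_DUG = 171.35, d_BGU = 104.97, d_CMB = 178.75 km.
Circle about each station: (x − 102.9)² + (y − 53.3)² = 171.35²; (x + 81.4)² + (y + 9.9)² = 104.97²; (x + 32.2)² + (y − 95.8)² = 178.75².
Subtracting pairs of circle equations eliminates x²+y² and gives linear equations (the radical axes):
-368.6 x − 126.4 y = 11636.79
-270.2 x + 85.0 y = -5805.56
Solving the 2×2 system: x ≈ -3.9, y ≈ -80.7 km.
Check against DUG (with the unrounded x, y): √((x − 102.9)²+(y − 53.3)²) = 171.35 ≈ 171.35 km. ✓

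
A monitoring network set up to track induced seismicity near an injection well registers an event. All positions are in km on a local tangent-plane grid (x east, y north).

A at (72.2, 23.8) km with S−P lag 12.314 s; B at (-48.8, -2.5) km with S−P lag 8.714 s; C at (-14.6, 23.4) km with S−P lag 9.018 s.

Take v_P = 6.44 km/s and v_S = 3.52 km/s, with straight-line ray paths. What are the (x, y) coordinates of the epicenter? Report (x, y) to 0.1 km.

x ≈ 4.7 km, y ≈ -43.9 km

Distance from S−P lag: d = Δt · v_P v_S / (v_P − v_S) = Δt · (6.44·3.52)/(6.44−3.52) ≈ 7.7633·Δt.
So d_A = 95.60, d_B = 67.65, d_C = 70.01 km.
Circle about each station: (x − 72.2)² + (y − 23.8)² = 95.60²; (x + 48.8)² + (y + 2.5)² = 67.65²; (x + 14.6)² + (y − 23.4)² = 70.01².
Subtracting the A equation from the B and C equations removes the quadratic terms:
-242.0 x − 52.6 y = 1171.25
-173.6 x − 0.8 y = -780.60
Solving the 2×2 system: x ≈ 4.7, y ≈ -43.9 km.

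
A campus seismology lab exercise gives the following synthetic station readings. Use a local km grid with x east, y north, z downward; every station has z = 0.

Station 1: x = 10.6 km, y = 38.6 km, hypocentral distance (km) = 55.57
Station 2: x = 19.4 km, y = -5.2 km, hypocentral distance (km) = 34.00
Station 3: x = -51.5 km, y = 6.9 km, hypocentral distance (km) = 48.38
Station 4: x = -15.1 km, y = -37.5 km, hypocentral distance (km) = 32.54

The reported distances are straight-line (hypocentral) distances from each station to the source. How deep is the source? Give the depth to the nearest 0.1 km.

z ≈ 17.0 km

Each station gives a sphere (x−x_i)² + (y−y_i)² + z² = d_i² (stations at z=0).
Subtracting the Station 1 sphere from Station 2 and Station 3: z² cancels, leaving linear equations in x and y:
17.6 x − 87.6 y = 733.10
-124.2 x − 63.4 y = 1844.94
Solving: x ≈ -9.598, y ≈ -10.297 km (keep extra digits for the depth step; rounded: -9.6, -10.3).
Then from the Station 1 sphere: z² = 55.57² − (x − 10.6)² − (y − 38.6)² with x = -9.598, y = -10.297, so z ≈ 17.004 ≈ 17.0 km.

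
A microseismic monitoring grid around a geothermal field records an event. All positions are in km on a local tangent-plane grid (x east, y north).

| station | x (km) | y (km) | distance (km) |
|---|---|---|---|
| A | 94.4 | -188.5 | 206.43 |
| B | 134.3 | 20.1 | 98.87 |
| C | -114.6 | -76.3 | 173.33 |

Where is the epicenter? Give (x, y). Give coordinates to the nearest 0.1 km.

x ≈ 36.0 km, y ≈ 9.5 km

Circle about each station: (x − 94.4)² + (y + 188.5)² = 206.43²; (x − 134.3)² + (y − 20.1)² = 98.87²; (x + 114.6)² + (y + 76.3)² = 173.33².
Subtracting pairs of circle equations eliminates x²+y² and gives linear equations (the radical axes):
79.8 x + 417.2 y = 6834.96
-418.0 x + 224.4 y = -12918.70
Solving the 2×2 system: x ≈ 36.0, y ≈ 9.5 km.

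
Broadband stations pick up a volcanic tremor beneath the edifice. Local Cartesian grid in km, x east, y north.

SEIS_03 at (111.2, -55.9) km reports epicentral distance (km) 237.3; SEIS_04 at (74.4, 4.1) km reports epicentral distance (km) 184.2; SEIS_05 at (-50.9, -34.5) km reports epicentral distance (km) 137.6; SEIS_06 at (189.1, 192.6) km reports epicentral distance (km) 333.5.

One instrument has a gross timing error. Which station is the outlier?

SEIS_05

Solve using three stations at a time. Using SEIS_03, SEIS_04, SEIS_06 (subtract circle equations pairwise → linear system) gives (x, y) ≈ (-106.6, 38.3).
Distances from that point to each station vs reported:
  SEIS_03: calculated 237.3 vs reported 237.3 → residual 0.0 km
  SEIS_04: calculated 184.2 vs reported 184.2 → residual 0.0 km
  SEIS_05: calculated 91.7 vs reported 137.6 → residual 45.9 km
  SEIS_06: calculated 333.5 vs reported 333.5 → residual 0.0 km
SEIS_03, SEIS_04, SEIS_06 are mutually consistent (residuals ≈ 0); SEIS_05 is off by 45.9 km.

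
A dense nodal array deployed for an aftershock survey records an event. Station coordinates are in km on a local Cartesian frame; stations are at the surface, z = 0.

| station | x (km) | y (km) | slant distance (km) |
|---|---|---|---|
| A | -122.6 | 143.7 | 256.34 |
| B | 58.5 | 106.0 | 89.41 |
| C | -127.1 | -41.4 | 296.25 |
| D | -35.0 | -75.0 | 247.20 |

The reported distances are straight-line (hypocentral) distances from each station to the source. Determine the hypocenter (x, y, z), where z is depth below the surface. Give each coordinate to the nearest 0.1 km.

x ≈ 123.1 km, y ≈ 104.7 km, depth ≈ 61.8 km

Each station gives a sphere (x−x_i)² + (y−y_i)² + z² = d_i² (stations at z=0).
Subtracting the A sphere from B and C: z² cancels, leaving linear equations in x and y:
362.2 x − 75.4 y = 36693.85
-9.0 x − 370.2 y = -39865.95
Solving: x ≈ 123.103, y ≈ 104.695 km (keep extra digits for the depth step; rounded: 123.1, 104.7).
Then from the A sphere: z² = 256.34² − (x + 122.6)² − (y − 143.7)² with x = 123.103, y = 104.695, so z ≈ 61.797 ≈ 61.8 km.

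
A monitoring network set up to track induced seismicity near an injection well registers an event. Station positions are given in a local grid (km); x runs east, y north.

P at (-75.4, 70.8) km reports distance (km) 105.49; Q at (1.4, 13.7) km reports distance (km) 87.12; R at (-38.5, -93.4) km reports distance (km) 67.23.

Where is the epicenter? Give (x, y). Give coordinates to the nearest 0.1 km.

Circle about each station: (x + 75.4)² + (y − 70.8)² = 105.49²; (x − 1.4)² + (y − 13.7)² = 87.12²; (x + 38.5)² + (y + 93.4)² = 67.23².
Subtracting the P equation from the Q and R equations removes the quadratic terms:
153.6 x − 114.2 y = -6969.90
73.8 x − 328.4 y = 6116.28
Solving the 2×2 system: x ≈ -71.1, y ≈ -34.6 km.

(-71.1, -34.6)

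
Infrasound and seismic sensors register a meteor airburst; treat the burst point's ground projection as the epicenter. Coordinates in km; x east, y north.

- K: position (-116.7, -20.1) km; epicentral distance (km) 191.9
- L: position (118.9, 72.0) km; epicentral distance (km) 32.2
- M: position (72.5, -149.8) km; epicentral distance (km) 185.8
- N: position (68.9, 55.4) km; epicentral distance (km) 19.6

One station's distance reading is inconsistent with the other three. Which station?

L

Solve using three stations at a time. Using K, M, N (subtract circle equations pairwise → linear system) gives (x, y) ≈ (66.8, 35.9).
Distances from that point to each station vs reported:
  K: calculated 191.9 vs reported 191.9 → residual 0.0 km
  L: calculated 63.3 vs reported 32.2 → residual 31.1 km
  M: calculated 185.8 vs reported 185.8 → residual 0.0 km
  N: calculated 19.6 vs reported 19.6 → residual 0.0 km
K, M, N are mutually consistent (residuals ≈ 0); L is off by 31.1 km.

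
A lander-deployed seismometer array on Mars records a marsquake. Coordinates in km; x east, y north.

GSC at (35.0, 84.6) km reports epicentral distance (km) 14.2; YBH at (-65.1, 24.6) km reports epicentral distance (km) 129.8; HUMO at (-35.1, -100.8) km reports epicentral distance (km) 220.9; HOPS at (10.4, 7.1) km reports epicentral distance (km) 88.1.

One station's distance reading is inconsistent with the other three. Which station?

HUMO

Solve using three stations at a time. Using GSC, YBH, HOPS (subtract circle equations pairwise → linear system) gives (x, y) ≈ (49.1, 86.2).
Distances from that point to each station vs reported:
  GSC: calculated 14.2 vs reported 14.2 → residual 0.0 km
  YBH: calculated 129.8 vs reported 129.8 → residual 0.0 km
  HUMO: calculated 205.1 vs reported 220.9 → residual 15.8 km
  HOPS: calculated 88.1 vs reported 88.1 → residual 0.0 km
GSC, YBH, HOPS are mutually consistent (residuals ≈ 0); HUMO is off by 15.8 km.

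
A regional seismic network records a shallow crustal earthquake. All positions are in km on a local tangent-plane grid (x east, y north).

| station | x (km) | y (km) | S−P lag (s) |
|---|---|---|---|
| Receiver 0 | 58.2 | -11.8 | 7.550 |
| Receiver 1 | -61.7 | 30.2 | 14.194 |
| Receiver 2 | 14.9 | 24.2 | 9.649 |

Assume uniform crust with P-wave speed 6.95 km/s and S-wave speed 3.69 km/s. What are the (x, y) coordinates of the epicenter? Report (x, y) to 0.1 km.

14.2 km east, -51.7 km north

Distance from S−P lag: d = Δt · v_P v_S / (v_P − v_S) = Δt · (6.95·3.69)/(6.95−3.69) ≈ 7.8667·Δt.
So d_Receiver 0 = 59.39, d_Receiver 1 = 111.66, d_Receiver 2 = 75.91 km.
Circle about each station: (x − 58.2)² + (y + 11.8)² = 59.39²; (x + 61.7)² + (y − 30.2)² = 111.66²; (x − 14.9)² + (y − 24.2)² = 75.91².
Subtracting pairs of circle equations eliminates x²+y² and gives linear equations (the radical axes):
-239.8 x + 84.0 y = -7748.33
-86.6 x + 72.0 y = -4953.99
Solving the 2×2 system: x ≈ 14.2, y ≈ -51.7 km.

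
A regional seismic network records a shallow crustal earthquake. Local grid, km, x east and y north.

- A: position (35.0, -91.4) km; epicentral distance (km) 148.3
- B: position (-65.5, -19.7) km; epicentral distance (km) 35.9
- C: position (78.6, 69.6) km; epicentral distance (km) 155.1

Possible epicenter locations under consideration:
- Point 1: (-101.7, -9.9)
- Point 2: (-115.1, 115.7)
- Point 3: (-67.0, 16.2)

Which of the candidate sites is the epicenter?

For each candidate, compare |candidate − station| to the reported distance:
Point 1: residuals A 10.9, B 1.6, C 41.9 → max 41.9 km
Point 2: residuals A 107.5, B 108.3, C 44.0 → max 108.3 km
Point 3: residuals A 0.0, B 0.0, C 0.0 → max 0.0 km
Only Point 3 has all residuals ≈ 0.

Point 3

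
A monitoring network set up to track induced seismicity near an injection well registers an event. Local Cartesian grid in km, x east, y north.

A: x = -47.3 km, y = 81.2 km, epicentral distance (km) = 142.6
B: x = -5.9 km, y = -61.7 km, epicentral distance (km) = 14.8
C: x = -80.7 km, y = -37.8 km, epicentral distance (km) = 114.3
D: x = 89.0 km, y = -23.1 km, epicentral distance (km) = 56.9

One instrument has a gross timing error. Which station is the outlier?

B

Solve using three stations at a time. Using A, C, D (subtract circle equations pairwise → linear system) gives (x, y) ≈ (33.6, -36.2).
Distances from that point to each station vs reported:
  A: calculated 142.6 vs reported 142.6 → residual 0.0 km
  B: calculated 47.0 vs reported 14.8 → residual 32.2 km
  C: calculated 114.3 vs reported 114.3 → residual 0.0 km
  D: calculated 56.9 vs reported 56.9 → residual 0.0 km
A, C, D are mutually consistent (residuals ≈ 0); B is off by 32.2 km.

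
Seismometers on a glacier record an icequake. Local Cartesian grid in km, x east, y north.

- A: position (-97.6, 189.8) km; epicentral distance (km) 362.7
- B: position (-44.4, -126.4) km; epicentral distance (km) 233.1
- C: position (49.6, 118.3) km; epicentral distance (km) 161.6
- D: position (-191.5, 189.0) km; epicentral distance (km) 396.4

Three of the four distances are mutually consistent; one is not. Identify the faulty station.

Solve using three stations at a time. Using B, C, D (subtract circle equations pairwise → linear system) gives (x, y) ≈ (154.3, -4.7).
Distances from that point to each station vs reported:
  A: calculated 318.3 vs reported 362.7 → residual 44.4 km
  B: calculated 233.1 vs reported 233.1 → residual 0.0 km
  C: calculated 161.5 vs reported 161.6 → residual 0.1 km
  D: calculated 396.4 vs reported 396.4 → residual 0.0 km
B, C, D are mutually consistent (residuals ≈ 0); A is off by 44.4 km.

A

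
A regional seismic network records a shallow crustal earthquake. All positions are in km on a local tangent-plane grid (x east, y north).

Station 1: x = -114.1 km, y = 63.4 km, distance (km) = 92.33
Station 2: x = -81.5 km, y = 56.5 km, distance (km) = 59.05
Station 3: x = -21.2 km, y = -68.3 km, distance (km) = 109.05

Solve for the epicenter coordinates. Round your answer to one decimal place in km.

x ≈ -24.6 km, y ≈ 40.7 km

Circle about each station: (x + 114.1)² + (y − 63.4)² = 92.33²; (x + 81.5)² + (y − 56.5)² = 59.05²; (x + 21.2)² + (y + 68.3)² = 109.05².
Subtracting pairs of circle equations eliminates x²+y² and gives linear equations (the radical axes):
65.2 x − 13.8 y = -2165.94
185.8 x − 263.4 y = -15291.11
Solving the 2×2 system: x ≈ -24.6, y ≈ 40.7 km.
Check against Station 1 (with the unrounded x, y): √((x + 114.1)²+(y − 63.4)²) = 92.33 ≈ 92.33 km. ✓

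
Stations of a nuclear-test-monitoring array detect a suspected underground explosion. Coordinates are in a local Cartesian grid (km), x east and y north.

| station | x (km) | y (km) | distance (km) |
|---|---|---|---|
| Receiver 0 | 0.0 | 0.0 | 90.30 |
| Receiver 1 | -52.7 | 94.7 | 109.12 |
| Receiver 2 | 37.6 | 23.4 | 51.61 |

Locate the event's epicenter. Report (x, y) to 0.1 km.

Circle about each station: x² + y² = 90.30²; (x + 52.7)² + (y − 94.7)² = 109.12²; (x − 37.6)² + (y − 23.4)² = 51.61².
Subtracting pairs of circle equations eliminates x²+y² and gives linear equations (the radical axes):
-105.4 x + 189.4 y = 7992.30
75.2 x + 46.8 y = 7451.82
Solving the 2×2 system: x ≈ 54.1, y ≈ 72.3 km.

54.1 km east, 72.3 km north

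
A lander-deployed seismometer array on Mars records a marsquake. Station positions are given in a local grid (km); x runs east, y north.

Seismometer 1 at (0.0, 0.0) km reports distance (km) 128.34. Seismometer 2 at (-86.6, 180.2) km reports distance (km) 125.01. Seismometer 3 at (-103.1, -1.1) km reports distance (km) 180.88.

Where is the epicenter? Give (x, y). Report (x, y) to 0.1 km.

x ≈ 25.9 km, y ≈ 125.7 km

Circle about each station: x² + y² = 128.34²; (x + 86.6)² + (y − 180.2)² = 125.01²; (x + 103.1)² + (y + 1.1)² = 180.88².
Subtracting pairs of circle equations eliminates x²+y² and gives linear equations (the radical axes):
-173.2 x + 360.4 y = 40815.26
-206.2 x − 2.2 y = -5615.60
Solving the 2×2 system: x ≈ 25.9, y ≈ 125.7 km.
Check against Seismometer 1 (with the unrounded x, y): √(x²+y²) = 128.33 ≈ 128.34 km. ✓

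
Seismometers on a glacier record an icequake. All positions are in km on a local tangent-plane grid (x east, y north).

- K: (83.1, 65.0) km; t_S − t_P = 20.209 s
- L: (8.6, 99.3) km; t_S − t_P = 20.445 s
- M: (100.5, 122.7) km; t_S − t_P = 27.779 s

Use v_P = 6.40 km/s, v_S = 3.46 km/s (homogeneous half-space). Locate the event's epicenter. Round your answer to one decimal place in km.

x ≈ -12.8 km, y ≈ -53.2 km

Distance from S−P lag: d = Δt · v_P v_S / (v_P − v_S) = Δt · (6.40·3.46)/(6.40−3.46) ≈ 7.5320·Δt.
So d_K = 152.21, d_L = 153.99, d_M = 209.23 km.
Circle about each station: (x − 83.1)² + (y − 65.0)² = 152.21²; (x − 8.6)² + (y − 99.3)² = 153.99²; (x − 100.5)² + (y − 122.7)² = 209.23².
Subtracting the K equation from the L and M equations removes the quadratic terms:
-149.0 x + 68.6 y = -1741.20
34.8 x + 115.4 y = -6584.38
Solving the 2×2 system: x ≈ -12.8, y ≈ -53.2 km.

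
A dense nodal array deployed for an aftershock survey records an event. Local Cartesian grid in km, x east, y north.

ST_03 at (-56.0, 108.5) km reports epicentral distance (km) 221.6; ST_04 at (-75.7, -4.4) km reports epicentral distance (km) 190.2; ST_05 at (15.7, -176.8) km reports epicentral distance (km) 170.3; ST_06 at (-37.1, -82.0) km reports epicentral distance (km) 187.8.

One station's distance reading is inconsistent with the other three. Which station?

Solve using three stations at a time. Using ST_03, ST_04, ST_05 (subtract circle equations pairwise → linear system) gives (x, y) ≈ (111.8, -36.2).
Distances from that point to each station vs reported:
  ST_03: calculated 221.6 vs reported 221.6 → residual 0.0 km
  ST_04: calculated 190.2 vs reported 190.2 → residual 0.0 km
  ST_05: calculated 170.3 vs reported 170.3 → residual 0.0 km
  ST_06: calculated 155.8 vs reported 187.8 → residual 32.0 km
ST_03, ST_04, ST_05 are mutually consistent (residuals ≈ 0); ST_06 is off by 32.0 km.

ST_06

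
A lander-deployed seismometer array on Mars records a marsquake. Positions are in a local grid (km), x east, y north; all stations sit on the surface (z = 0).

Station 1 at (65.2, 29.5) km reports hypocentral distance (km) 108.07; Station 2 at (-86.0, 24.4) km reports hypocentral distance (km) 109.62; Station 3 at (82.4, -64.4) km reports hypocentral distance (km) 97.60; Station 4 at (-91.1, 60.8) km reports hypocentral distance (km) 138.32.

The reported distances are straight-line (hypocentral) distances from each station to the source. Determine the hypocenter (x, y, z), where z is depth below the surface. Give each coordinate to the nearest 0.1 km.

(-6.9, -43.7, 33.5)

Each station gives a sphere (x−x_i)² + (y−y_i)² + z² = d_i² (stations at z=0).
Subtracting the Station 1 sphere from Station 2 and Station 3: z² cancels, leaving linear equations in x and y:
-302.4 x − 10.2 y = 2532.65
34.4 x − 187.8 y = 7969.19
Solving: x ≈ -6.901, y ≈ -43.699 km (keep extra digits for the depth step; rounded: -6.9, -43.7).
Then from the Station 1 sphere: z² = 108.07² − (x − 65.2)² − (y − 29.5)² with x = -6.901, y = -43.699, so z ≈ 33.503 ≈ 33.5 km.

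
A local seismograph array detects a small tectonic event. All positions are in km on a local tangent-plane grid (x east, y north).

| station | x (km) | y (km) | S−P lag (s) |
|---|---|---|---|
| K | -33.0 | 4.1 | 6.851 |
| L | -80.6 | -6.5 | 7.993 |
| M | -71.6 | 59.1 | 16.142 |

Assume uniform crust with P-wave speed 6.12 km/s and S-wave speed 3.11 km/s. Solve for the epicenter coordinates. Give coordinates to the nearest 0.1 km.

(-41.4, -38.4)

Distance from S−P lag: d = Δt · v_P v_S / (v_P − v_S) = Δt · (6.12·3.11)/(6.12−3.11) ≈ 6.3233·Δt.
So d_K = 43.32, d_L = 50.54, d_M = 102.07 km.
Circle about each station: (x + 33.0)² + (y − 4.1)² = 43.32²; (x + 80.6)² + (y + 6.5)² = 50.54²; (x + 71.6)² + (y − 59.1)² = 102.07².
Subtracting the K equation from the L and M equations removes the quadratic terms:
-95.2 x − 21.2 y = 4755.13
-77.2 x + 110.0 y = -1028.10
Solving the 2×2 system: x ≈ -41.4, y ≈ -38.4 km.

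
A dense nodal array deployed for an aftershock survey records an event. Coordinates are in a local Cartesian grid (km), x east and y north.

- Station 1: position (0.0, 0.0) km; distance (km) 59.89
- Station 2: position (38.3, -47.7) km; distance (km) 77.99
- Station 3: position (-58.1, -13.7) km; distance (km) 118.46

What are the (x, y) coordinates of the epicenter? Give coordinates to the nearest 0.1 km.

Circle about each station: x² + y² = 59.89²; (x − 38.3)² + (y + 47.7)² = 77.99²; (x + 58.1)² + (y + 13.7)² = 118.46².
Subtracting pairs of circle equations eliminates x²+y² and gives linear equations (the radical axes):
76.6 x − 95.4 y = 1246.55
-116.2 x − 27.4 y = -6882.66
Solving the 2×2 system: x ≈ 52.4, y ≈ 29.0 km.

x ≈ 52.4 km, y ≈ 29.0 km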